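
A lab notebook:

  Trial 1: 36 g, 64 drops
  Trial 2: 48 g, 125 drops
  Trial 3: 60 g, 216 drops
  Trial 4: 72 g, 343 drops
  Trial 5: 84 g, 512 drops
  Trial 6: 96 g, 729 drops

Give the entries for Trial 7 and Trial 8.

108 g, 1000 drops; 120 g, 1331 drops

G: 36, 48, 60, 72, 84, 96 → 108 → 120 (+12 each step).
For the drops, perfect cubes: 4³, 5³, 6³, …: 64, 125, 216, 343, 512, 729 → 1000 → 1331.
So the next two rows are 108 g, 1000 drops and 120 g, 1331 drops.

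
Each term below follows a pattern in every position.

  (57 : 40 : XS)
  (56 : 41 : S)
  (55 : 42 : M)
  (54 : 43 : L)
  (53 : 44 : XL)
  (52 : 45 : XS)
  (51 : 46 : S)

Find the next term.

First value goes 57, 56, 55, 54, 53, 52, 51 → 50 (−1 each step).
Second value: together with the first value always sums to 97, so 40, 41, 42, 43, 44, 45, 46 → 47.
For the size, repeats XS → S → M → L → XL: XS, S, M, L, XL, XS, S → M.
Combining the parts gives (50 : 47 : M).

(50 : 47 : M)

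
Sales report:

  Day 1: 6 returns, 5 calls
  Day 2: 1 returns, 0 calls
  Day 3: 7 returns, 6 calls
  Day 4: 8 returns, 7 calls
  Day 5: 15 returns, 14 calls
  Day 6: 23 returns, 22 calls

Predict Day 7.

38 returns, 37 calls

Returns — each term is the sum of the two before it: 6, 1, 7, 8, 15, 23 → 38.
Calls: always 1 less than the returns, so 5, 0, 6, 7, 14, 22 → 37.
Combining the parts gives 38 returns, 37 calls.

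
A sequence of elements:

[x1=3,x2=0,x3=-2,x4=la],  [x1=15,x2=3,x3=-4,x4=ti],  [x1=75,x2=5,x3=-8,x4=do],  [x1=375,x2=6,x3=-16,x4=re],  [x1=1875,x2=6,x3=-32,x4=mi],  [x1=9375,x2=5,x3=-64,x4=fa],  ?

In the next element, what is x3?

-128

X3: ×2 each step; -2, -4, -8, -16, -32, -64 → -128.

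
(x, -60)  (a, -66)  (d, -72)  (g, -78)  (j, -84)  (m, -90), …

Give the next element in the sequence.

(p, -96)

For the letter, letters move forward 3 places in the alphabet, wrapping Z→A: x, a, d, g, j, m → p.
For the second value, −6 each step: -60, -66, -72, -78, -84, -90 → -96.
Combining the parts gives (p, -96).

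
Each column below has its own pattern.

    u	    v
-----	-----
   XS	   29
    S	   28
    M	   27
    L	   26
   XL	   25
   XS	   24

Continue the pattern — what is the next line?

S  23

Column u — repeats XS → S → M → L → XL: XS, S, M, L, XL, XS → S.
Column v goes 29, 28, 27, 26, 25, 24 → 23 (−1 each step).
So the next line is S  23.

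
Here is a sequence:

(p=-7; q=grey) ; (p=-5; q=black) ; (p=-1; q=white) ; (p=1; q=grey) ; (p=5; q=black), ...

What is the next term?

P goes -7, -5, -1, 1, 5 → 7 (alternating steps +2, +4, +2, +4, …).
Q goes grey, black, white, grey, black → white (repeats grey → black → white).
So the next term is (p=7; q=white).

(p=7; q=white)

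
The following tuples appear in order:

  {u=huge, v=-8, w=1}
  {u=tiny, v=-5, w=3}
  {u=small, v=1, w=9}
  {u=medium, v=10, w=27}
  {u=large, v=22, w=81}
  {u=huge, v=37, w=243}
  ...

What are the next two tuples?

U: huge, tiny, small, medium, large, huge → tiny → small (repeats huge → tiny → small → medium → large).
V: -8, -5, 1, 10, 22, 37 → 55 → 76 (differences are 3, 6, 9, … (increasing by 3 each time)).
W: ×3 each step; 1, 3, 9, 27, 81, 243 → 729 → 2187.
Putting the parts together: {u=tiny, v=55, w=729} and then {u=small, v=76, w=2187}.

{u=tiny, v=55, w=729}, {u=small, v=76, w=2187}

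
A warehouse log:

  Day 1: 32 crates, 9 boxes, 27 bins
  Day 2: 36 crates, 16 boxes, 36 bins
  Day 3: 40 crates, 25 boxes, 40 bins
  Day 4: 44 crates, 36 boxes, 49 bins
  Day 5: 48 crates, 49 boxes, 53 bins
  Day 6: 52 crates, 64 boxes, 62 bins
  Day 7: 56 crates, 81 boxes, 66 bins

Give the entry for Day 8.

60 crates, 100 boxes, 75 bins

For the crates, +4 each step: 32, 36, 40, 44, 48, 52, 56 → 60.
Boxes goes 9, 16, 25, 36, 49, 64, 81 → 100 (perfect squares: 3², 4², 5², …).
Bins: alternating steps +9, +4, +9, +4, …, so 27, 36, 40, 49, 53, 62, 66 → 75.
So the next record is 60 crates, 100 boxes, 75 bins.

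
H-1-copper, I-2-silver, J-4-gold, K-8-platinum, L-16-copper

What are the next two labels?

Letter — letters move forward 1 place in the alphabet: H, I, J, K, L → M → N.
For the second component, ×2 each step: 1, 2, 4, 8, 16 → 32 → 64.
Metal: repeats copper → silver → gold → platinum; copper, silver, gold, platinum, copper → silver → gold.
So the next two labels are M-32-silver and N-64-gold.

M-32-silver, N-64-gold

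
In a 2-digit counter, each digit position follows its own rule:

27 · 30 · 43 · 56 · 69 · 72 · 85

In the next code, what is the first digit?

9

For the first digit, +1 each step, mod 10: 2, 3, 4, 5, 6, 7, 8 → 9.
Second digit goes 7, 0, 3, 6, 9, 2, 5 → 8 (+3 each step, mod 10).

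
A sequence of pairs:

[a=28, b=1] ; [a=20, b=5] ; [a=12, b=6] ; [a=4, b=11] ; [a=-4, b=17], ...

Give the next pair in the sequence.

[a=-12, b=28]

A goes 28, 20, 12, 4, -4 → -12 (−8 each step).
B — each term is the sum of the two before it: 1, 5, 6, 11, 17 → 28.
Combining the parts gives [a=-12, b=28].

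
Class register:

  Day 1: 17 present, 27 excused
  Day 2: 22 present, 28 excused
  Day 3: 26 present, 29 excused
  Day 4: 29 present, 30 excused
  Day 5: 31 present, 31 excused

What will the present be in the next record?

32

Present goes 17, 22, 26, 29, 31 → 32 (differences are 5, 4, 3, … (decreasing by 1 each time)).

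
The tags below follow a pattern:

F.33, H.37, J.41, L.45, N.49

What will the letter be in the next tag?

P

Letter: F, H, J, L, N → P (letters move forward 2 places in the alphabet).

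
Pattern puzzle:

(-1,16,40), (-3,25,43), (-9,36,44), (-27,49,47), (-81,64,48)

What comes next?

(-243,81,51)

First part: -1, -3, -9, -27, -81 → -243 (×3 each step).
Second part: perfect squares: 4², 5², 6², …, so 16, 25, 36, 49, 64 → 81.
Third part: alternating steps +3, +1, +3, +1, …; 40, 43, 44, 47, 48 → 51.
Combining the parts gives (-243,81,51).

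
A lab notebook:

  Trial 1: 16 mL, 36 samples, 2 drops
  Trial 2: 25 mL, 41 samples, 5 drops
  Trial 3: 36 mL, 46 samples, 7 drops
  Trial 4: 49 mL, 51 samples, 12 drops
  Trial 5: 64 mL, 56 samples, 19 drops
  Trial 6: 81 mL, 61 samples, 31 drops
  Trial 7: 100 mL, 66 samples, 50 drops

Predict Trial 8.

ML — perfect squares: 4², 5², 6², …: 16, 25, 36, 49, 64, 81, 100 → 121.
Samples: +5 each step; 36, 41, 46, 51, 56, 61, 66 → 71.
For the drops, each term is the sum of the two before it: 2, 5, 7, 12, 19, 31, 50 → 81.
So the next record is 121 mL, 71 samples, 81 drops.

121 mL, 71 samples, 81 drops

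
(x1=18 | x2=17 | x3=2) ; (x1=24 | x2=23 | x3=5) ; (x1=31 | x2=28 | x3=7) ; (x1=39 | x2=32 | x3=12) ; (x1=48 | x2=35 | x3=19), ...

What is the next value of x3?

X1: 18, 24, 31, 39, 48 → 58 (differences are 6, 7, 8, … (increasing by 1 each time)).
X2: differences are 6, 5, 4, … (decreasing by 1 each time); 17, 23, 28, 32, 35 → 37.
X3 goes 2, 5, 7, 12, 19 → 31 (each term is the sum of the two before it).

31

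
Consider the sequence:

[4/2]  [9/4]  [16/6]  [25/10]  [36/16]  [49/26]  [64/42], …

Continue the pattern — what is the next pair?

[81/68]

First slot: perfect squares: 2², 3², 4², …; 4, 9, 16, 25, 36, 49, 64 → 81.
Second slot — each term is the sum of the two before it: 2, 4, 6, 10, 16, 26, 42 → 68.
So the next pair is [81/68].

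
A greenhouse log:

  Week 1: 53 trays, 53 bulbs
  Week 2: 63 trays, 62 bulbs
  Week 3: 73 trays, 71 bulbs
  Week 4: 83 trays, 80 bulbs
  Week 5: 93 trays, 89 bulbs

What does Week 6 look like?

103 trays, 98 bulbs

Trays: 53, 63, 73, 83, 93 → 103 (+10 each step).
For the bulbs, +9 each step: 53, 62, 71, 80, 89 → 98.
Putting it together: 103 trays, 98 bulbs.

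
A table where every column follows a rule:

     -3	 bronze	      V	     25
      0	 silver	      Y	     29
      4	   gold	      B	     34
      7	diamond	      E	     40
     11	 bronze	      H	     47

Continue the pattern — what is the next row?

14  silver  K  55

For the first component, alternating steps +3, +4, +3, +4, …: -3, 0, 4, 7, 11 → 14.
Rank: repeats bronze → silver → gold → diamond; bronze, silver, gold, diamond, bronze → silver.
Letter: letters move forward 3 places in the alphabet, wrapping Z→A, so V, Y, B, E, H → K.
Fourth component goes 25, 29, 34, 40, 47 → 55 (differences are 4, 5, 6, … (increasing by 1 each time)).
Combining the parts gives 14  silver  K  55.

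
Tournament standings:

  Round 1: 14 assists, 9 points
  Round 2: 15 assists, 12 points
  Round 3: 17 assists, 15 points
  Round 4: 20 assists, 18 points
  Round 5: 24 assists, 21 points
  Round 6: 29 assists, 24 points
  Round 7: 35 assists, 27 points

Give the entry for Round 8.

Assists: differences are 1, 2, 3, … (increasing by 1 each time), so 14, 15, 17, 20, 24, 29, 35 → 42.
Points goes 9, 12, 15, 18, 21, 24, 27 → 30 (+3 each step).
Combining the parts gives 42 assists, 30 points.

42 assists, 30 points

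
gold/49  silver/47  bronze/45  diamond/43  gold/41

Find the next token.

Rank goes gold, silver, bronze, diamond, gold → silver (repeats gold → silver → bronze → diamond).
Second component: −2 each step; 49, 47, 45, 43, 41 → 39.
So the next token is silver/39.

silver/39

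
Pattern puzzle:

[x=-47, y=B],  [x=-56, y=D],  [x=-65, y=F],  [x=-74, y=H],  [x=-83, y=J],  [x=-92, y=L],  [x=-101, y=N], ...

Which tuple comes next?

For the x, −9 each step: -47, -56, -65, -74, -83, -92, -101 → -110.
Y: letters move forward 2 places in the alphabet, so B, D, F, H, J, L, N → P.
Combining the parts gives [x=-110, y=P].

[x=-110, y=P]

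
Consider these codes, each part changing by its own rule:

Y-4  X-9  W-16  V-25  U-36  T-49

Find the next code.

S-64

Letter goes Y, X, W, V, U, T → S (letters move back 1 place in the alphabet).
Second component — perfect squares: 2², 3², 4², …: 4, 9, 16, 25, 36, 49 → 64.
Combining the parts gives S-64.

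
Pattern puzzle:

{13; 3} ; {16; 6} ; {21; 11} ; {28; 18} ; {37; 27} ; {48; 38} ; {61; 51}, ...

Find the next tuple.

For the first coordinate, differences are 3, 5, 7, … (increasing by 2 each time): 13, 16, 21, 28, 37, 48, 61 → 76.
Second coordinate — always 10 less than the first coordinate: 3, 6, 11, 18, 27, 38, 51 → 66.
So the next tuple is {76; 66}.

{76; 66}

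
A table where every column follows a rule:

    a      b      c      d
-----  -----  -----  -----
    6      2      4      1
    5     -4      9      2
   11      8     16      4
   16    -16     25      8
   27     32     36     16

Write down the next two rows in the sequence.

Column a: each term is the sum of the two before it, so 6, 5, 11, 16, 27 → 43 → 70.
Column b goes 2, -4, 8, -16, 32 → -64 → 128 (×(-2) each step).
Column c goes 4, 9, 16, 25, 36 → 49 → 64 (perfect squares: 2², 3², 4², …).
Column d goes 1, 2, 4, 8, 16 → 32 → 64 (×2 each step).
So the next two rows are 43  -64  49  32 and 70  128  64  64.

43  -64  49  32; 70  128  64  64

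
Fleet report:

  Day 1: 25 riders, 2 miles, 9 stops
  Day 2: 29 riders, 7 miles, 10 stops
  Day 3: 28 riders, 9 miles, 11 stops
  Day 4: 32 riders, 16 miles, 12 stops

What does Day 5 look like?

31 riders, 25 miles, 13 stops

Riders — alternating steps +4, −1, +4, −1, …: 25, 29, 28, 32 → 31.
Miles: each term is the sum of the two before it; 2, 7, 9, 16 → 25.
For the stops, +1 each step: 9, 10, 11, 12 → 13.
So the next row is 31 riders, 25 miles, 13 stops.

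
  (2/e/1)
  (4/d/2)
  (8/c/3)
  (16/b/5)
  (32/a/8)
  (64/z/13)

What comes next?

For the first value, ×2 each step: 2, 4, 8, 16, 32, 64 → 128.
Letter: letters move back 1 place in the alphabet, wrapping A→Z; e, d, c, b, a, z → y.
Third value goes 1, 2, 3, 5, 8, 13 → 21 (each term is the sum of the two before it).
Combining the parts gives (128/y/21).

(128/y/21)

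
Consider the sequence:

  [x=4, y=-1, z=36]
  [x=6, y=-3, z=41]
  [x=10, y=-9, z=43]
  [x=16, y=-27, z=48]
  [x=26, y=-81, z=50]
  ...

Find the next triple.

[x=42, y=-243, z=55]

For the x, each term is the sum of the two before it: 4, 6, 10, 16, 26 → 42.
Y: ×3 each step; -1, -3, -9, -27, -81 → -243.
Z goes 36, 41, 43, 48, 50 → 55 (alternating steps +5, +2, +5, +2, …).
So the next triple is [x=42, y=-243, z=55].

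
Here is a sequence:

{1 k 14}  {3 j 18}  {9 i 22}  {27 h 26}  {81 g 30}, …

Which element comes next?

First part: ×3 each step, so 1, 3, 9, 27, 81 → 243.
For the letter, letters move back 1 place in the alphabet: k, j, i, h, g → f.
Third part: 14, 18, 22, 26, 30 → 34 (+4 each step).
Putting it together: {243 f 34}.

{243 f 34}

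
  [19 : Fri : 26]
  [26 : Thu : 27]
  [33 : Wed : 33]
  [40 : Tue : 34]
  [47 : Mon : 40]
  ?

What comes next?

[54 : Sun : 41]

First component: 19, 26, 33, 40, 47 → 54 (+7 each step).
For the day, runs backward through the weekdays Mon→Sun: Fri, Thu, Wed, Tue, Mon → Sun.
Third component: alternating steps +1, +6, +1, +6, …, so 26, 27, 33, 34, 40 → 41.
Combining the parts gives [54 : Sun : 41].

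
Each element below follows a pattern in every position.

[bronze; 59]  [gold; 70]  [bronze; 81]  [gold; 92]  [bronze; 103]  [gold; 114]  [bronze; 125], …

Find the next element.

[gold; 136]

Rank — alternates bronze ↔ gold: bronze, gold, bronze, gold, bronze, gold, bronze → gold.
Second component: +11 each step; 59, 70, 81, 92, 103, 114, 125 → 136.
Combining the parts gives [gold; 136].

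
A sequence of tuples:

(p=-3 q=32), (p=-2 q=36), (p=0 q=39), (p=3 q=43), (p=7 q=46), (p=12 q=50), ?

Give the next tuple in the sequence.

P: differences are 1, 2, 3, … (increasing by 1 each time); -3, -2, 0, 3, 7, 12 → 18.
Q — alternating steps +4, +3, +4, +3, …: 32, 36, 39, 43, 46, 50 → 53.
Combining the parts gives (p=18 q=53).

(p=18 q=53)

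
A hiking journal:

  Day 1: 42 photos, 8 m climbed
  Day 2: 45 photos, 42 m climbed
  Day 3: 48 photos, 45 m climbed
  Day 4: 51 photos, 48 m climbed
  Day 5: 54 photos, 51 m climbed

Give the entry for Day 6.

Photos: +3 each step, so 42, 45, 48, 51, 54 → 57.
M climbed: always the previous value of the photos; 8, 42, 45, 48, 51 → 54.
Putting it together: 57 photos, 54 m climbed.

57 photos, 54 m climbed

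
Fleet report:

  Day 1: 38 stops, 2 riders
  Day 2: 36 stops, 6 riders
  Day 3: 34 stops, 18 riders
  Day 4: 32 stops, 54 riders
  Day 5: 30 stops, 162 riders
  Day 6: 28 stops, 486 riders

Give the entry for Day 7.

Stops goes 38, 36, 34, 32, 30, 28 → 26 (−2 each step).
Riders — ×3 each step: 2, 6, 18, 54, 162, 486 → 1458.
So the next record is 26 stops, 1458 riders.

26 stops, 1458 riders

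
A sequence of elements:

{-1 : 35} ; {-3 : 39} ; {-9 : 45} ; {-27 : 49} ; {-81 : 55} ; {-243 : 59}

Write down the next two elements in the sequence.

For the first component, ×3 each step: -1, -3, -9, -27, -81, -243 → -729 → -2187.
Second component: alternating steps +4, +6, +4, +6, …, so 35, 39, 45, 49, 55, 59 → 65 → 69.
Putting the parts together: {-729 : 65} and then {-2187 : 69}.

{-729 : 65}, {-2187 : 69}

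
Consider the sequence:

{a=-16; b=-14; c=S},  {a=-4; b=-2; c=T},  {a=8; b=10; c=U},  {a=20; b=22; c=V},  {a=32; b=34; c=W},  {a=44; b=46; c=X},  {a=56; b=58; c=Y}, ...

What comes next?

{a=68; b=70; c=Z}

A: -16, -4, 8, 20, 32, 44, 56 → 68 (+12 each step).
For the b, always 2 more than the a: -14, -2, 10, 22, 34, 46, 58 → 70.
C: S, T, U, V, W, X, Y → Z (letters move forward 1 place in the alphabet).
Putting it together: {a=68; b=70; c=Z}.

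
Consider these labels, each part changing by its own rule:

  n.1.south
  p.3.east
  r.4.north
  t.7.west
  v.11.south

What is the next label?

Letter: letters move forward 2 places in the alphabet; n, p, r, t, v → x.
For the second component, each term is the sum of the two before it: 1, 3, 4, 7, 11 → 18.
Direction — repeats south → east → north → west: south, east, north, west, south → east.
Putting it together: x.18.east.

x.18.east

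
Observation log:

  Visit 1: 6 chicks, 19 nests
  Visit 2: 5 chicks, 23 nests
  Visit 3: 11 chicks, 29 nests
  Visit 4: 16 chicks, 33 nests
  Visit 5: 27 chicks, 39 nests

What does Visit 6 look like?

43 chicks, 43 nests

Chicks goes 6, 5, 11, 16, 27 → 43 (each term is the sum of the two before it).
Nests: 19, 23, 29, 33, 39 → 43 (alternating steps +4, +6, +4, +6, …).
Combining the parts gives 43 chicks, 43 nests.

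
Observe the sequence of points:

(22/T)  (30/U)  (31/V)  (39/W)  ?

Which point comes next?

(40/X)

First slot: alternating steps +8, +1, +8, +1, …; 22, 30, 31, 39 → 40.
Letter: T, U, V, W → X (letters move forward 1 place in the alphabet).
Combining the parts gives (40/X).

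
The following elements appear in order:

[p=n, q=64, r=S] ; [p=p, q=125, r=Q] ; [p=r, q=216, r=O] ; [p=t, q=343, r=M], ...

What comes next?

P: letters move forward 2 places in the alphabet; n, p, r, t → v.
Q — perfect cubes: 4³, 5³, 6³, …: 64, 125, 216, 343 → 512.
R: letters move back 2 places in the alphabet, so S, Q, O, M → K.
Putting it together: [p=v, q=512, r=K].

[p=v, q=512, r=K]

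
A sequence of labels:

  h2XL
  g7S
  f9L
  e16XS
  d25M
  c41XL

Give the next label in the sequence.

b66S

For the letter, letters move back 1 place in the alphabet: h, g, f, e, d, c → b.
Second component: each term is the sum of the two before it, so 2, 7, 9, 16, 25, 41 → 66.
Size goes XL, S, L, XS, M, XL → S (repeats XL → S → L → XS → M).
Putting it together: b66S.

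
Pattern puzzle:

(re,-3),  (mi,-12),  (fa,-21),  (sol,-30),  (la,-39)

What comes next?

(ti,-48)

Note: runs through the solfège scale do→ti, so re, mi, fa, sol, la → ti.
Second entry: −9 each step, so -3, -12, -21, -30, -39 → -48.
Putting it together: (ti,-48).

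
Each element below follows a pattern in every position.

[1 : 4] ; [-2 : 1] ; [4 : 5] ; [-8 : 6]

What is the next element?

First entry: ×(-2) each step, so 1, -2, 4, -8 → 16.
Second entry: each term is the sum of the two before it; 4, 1, 5, 6 → 11.
So the next element is [16 : 11].

[16 : 11]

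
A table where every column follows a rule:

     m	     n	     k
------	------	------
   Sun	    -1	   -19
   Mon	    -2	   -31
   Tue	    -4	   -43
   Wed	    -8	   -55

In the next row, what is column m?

Thu

Column m: runs through the weekdays Mon→Sun; Sun, Mon, Tue, Wed → Thu.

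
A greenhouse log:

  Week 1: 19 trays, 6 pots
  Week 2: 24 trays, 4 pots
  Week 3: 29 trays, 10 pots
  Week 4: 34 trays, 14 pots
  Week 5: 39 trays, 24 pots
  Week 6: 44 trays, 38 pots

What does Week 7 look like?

For the trays, +5 each step: 19, 24, 29, 34, 39, 44 → 49.
Pots: each term is the sum of the two before it, so 6, 4, 10, 14, 24, 38 → 62.
Combining the parts gives 49 trays, 62 pots.

49 trays, 62 pots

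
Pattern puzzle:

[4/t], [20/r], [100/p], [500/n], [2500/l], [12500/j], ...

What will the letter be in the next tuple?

First part goes 4, 20, 100, 500, 2500, 12500 → 62500 (×5 each step).
For the letter, letters move back 2 places in the alphabet: t, r, p, n, l, j → h.

h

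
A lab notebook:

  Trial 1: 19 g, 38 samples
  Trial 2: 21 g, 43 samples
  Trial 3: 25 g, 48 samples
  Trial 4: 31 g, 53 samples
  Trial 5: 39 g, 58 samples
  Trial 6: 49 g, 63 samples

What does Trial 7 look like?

61 g, 68 samples

G goes 19, 21, 25, 31, 39, 49 → 61 (differences are 2, 4, 6, … (increasing by 2 each time)).
For the samples, +5 each step: 38, 43, 48, 53, 58, 63 → 68.
So the next row is 61 g, 68 samples.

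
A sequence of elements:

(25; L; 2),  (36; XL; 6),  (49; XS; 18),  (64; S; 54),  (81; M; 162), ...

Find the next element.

(100; L; 486)

First coordinate goes 25, 36, 49, 64, 81 → 100 (perfect squares: 5², 6², 7², …).
Size: runs through clothing sizes XS→XL, so L, XL, XS, S, M → L.
Third coordinate: 2, 6, 18, 54, 162 → 486 (×3 each step).
Combining the parts gives (100; L; 486).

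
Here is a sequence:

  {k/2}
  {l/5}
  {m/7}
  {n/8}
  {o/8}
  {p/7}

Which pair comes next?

Letter — letters move forward 1 place in the alphabet: k, l, m, n, o, p → q.
For the second part, differences are 3, 2, 1, … (decreasing by 1 each time): 2, 5, 7, 8, 8, 7 → 5.
Combining the parts gives {q/5}.

{q/5}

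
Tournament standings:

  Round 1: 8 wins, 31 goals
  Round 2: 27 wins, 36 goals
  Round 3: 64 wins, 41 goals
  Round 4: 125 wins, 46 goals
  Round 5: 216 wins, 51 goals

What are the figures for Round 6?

Wins — perfect cubes: 2³, 3³, 4³, …: 8, 27, 64, 125, 216 → 343.
Goals: +5 each step; 31, 36, 41, 46, 51 → 56.
Putting it together: 343 wins, 56 goals.

343 wins, 56 goals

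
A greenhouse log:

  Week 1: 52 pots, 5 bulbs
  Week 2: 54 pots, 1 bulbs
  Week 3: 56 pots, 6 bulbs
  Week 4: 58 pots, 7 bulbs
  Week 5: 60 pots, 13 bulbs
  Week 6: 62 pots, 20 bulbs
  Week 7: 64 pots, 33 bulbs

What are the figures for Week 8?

Pots: 52, 54, 56, 58, 60, 62, 64 → 66 (+2 each step).
Bulbs: 5, 1, 6, 7, 13, 20, 33 → 53 (each term is the sum of the two before it).
Combining the parts gives 66 pots, 53 bulbs.

66 pots, 53 bulbs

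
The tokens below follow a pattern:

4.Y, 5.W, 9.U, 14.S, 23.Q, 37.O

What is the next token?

First component: each term is the sum of the two before it; 4, 5, 9, 14, 23, 37 → 60.
Letter: letters move back 2 places in the alphabet, so Y, W, U, S, Q, O → M.
Combining the parts gives 60.M.

60.M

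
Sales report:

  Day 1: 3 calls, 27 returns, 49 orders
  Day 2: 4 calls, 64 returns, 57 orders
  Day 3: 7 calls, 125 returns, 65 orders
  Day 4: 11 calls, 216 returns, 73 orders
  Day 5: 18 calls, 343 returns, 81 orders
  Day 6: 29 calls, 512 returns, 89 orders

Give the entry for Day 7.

Calls — each term is the sum of the two before it: 3, 4, 7, 11, 18, 29 → 47.
Returns: 27, 64, 125, 216, 343, 512 → 729 (perfect cubes: 3³, 4³, 5³, …).
Orders — +8 each step: 49, 57, 65, 73, 81, 89 → 97.
Putting it together: 47 calls, 729 returns, 97 orders.

47 calls, 729 returns, 97 orders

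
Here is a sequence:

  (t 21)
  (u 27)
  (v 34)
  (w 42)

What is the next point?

Letter: letters move forward 1 place in the alphabet, so t, u, v, w → x.
For the second value, differences are 6, 7, 8, … (increasing by 1 each time): 21, 27, 34, 42 → 51.
So the next point is (x 51).

(x 51)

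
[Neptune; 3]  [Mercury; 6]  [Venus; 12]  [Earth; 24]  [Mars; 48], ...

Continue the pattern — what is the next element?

[Jupiter; 96]

Planet: runs through the planets Mercury→Neptune, so Neptune, Mercury, Venus, Earth, Mars → Jupiter.
Second slot: ×2 each step; 3, 6, 12, 24, 48 → 96.
Putting it together: [Jupiter; 96].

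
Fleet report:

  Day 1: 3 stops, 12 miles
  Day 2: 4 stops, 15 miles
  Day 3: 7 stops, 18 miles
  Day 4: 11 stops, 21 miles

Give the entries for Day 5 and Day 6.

Stops: each term is the sum of the two before it; 3, 4, 7, 11 → 18 → 29.
Miles: 12, 15, 18, 21 → 24 → 27 (+3 each step).
So the next two rows are 18 stops, 24 miles and 29 stops, 27 miles.

18 stops, 24 miles; 29 stops, 27 miles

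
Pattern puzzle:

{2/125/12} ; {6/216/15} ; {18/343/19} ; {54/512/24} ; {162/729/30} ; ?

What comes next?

First coordinate: ×3 each step, so 2, 6, 18, 54, 162 → 486.
Second coordinate: perfect cubes: 5³, 6³, 7³, …, so 125, 216, 343, 512, 729 → 1000.
Third coordinate: differences are 3, 4, 5, … (increasing by 1 each time); 12, 15, 19, 24, 30 → 37.
Combining the parts gives {486/1000/37}.

{486/1000/37}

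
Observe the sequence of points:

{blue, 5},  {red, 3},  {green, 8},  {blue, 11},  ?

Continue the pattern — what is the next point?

{red, 19}

Colour: repeats blue → red → green; blue, red, green, blue → red.
Second value: each term is the sum of the two before it; 5, 3, 8, 11 → 19.
Putting it together: {red, 19}.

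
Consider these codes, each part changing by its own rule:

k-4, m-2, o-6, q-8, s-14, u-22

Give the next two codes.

w-36, y-58

For the letter, letters move forward 2 places in the alphabet: k, m, o, q, s, u → w → y.
Second component goes 4, 2, 6, 8, 14, 22 → 36 → 58 (each term is the sum of the two before it).
Putting the parts together: w-36 and then y-58.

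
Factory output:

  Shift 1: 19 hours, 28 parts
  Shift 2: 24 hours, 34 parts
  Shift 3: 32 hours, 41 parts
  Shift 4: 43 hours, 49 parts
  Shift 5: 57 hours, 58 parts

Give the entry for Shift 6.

Hours: differences are 5, 8, 11, … (increasing by 3 each time), so 19, 24, 32, 43, 57 → 74.
Parts: differences are 6, 7, 8, … (increasing by 1 each time); 28, 34, 41, 49, 58 → 68.
Putting it together: 74 hours, 68 parts.

74 hours, 68 parts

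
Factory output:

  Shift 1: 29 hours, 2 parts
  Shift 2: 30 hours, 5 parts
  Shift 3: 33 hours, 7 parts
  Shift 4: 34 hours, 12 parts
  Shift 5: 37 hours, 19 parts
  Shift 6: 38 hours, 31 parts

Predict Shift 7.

Hours: alternating steps +1, +3, +1, +3, …; 29, 30, 33, 34, 37, 38 → 41.
Parts goes 2, 5, 7, 12, 19, 31 → 50 (each term is the sum of the two before it).
Putting it together: 41 hours, 50 parts.

41 hours, 50 parts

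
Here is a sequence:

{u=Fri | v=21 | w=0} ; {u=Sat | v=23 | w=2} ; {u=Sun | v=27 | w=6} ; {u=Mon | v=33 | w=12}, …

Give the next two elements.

U — runs through the weekdays Mon→Sun: Fri, Sat, Sun, Mon → Tue → Wed.
V: differences are 2, 4, 6, … (increasing by 2 each time); 21, 23, 27, 33 → 41 → 51.
For the w, differences are 2, 4, 6, … (increasing by 2 each time): 0, 2, 6, 12 → 20 → 30.
So the next two elements are {u=Tue | v=41 | w=20} and {u=Wed | v=51 | w=30}.

{u=Tue | v=41 | w=20}, {u=Wed | v=51 | w=30}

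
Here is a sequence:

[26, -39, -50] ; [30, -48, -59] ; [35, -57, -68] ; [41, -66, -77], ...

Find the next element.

First entry: differences are 4, 5, 6, … (increasing by 1 each time), so 26, 30, 35, 41 → 48.
For the second entry, −9 each step: -39, -48, -57, -66 → -75.
Third entry — always 11 less than the second entry: -50, -59, -68, -77 → -86.
Combining the parts gives [48, -75, -86].

[48, -75, -86]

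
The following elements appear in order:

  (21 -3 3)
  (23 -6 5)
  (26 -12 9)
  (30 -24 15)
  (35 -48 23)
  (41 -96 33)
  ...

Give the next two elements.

First slot — differences are 2, 3, 4, … (increasing by 1 each time): 21, 23, 26, 30, 35, 41 → 48 → 56.
Second slot goes -3, -6, -12, -24, -48, -96 → -192 → -384 (×2 each step).
Third slot goes 3, 5, 9, 15, 23, 33 → 45 → 59 (differences are 2, 4, 6, … (increasing by 2 each time)).
So the next two elements are (48 -192 45) and (56 -384 59).

(48 -192 45), (56 -384 59)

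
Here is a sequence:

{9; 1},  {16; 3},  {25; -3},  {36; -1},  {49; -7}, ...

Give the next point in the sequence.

{64; -5}

First entry: 9, 16, 25, 36, 49 → 64 (perfect squares: 3², 4², 5², …).
Second entry: alternating steps +2, −6, +2, −6, …, so 1, 3, -3, -1, -7 → -5.
Combining the parts gives {64; -5}.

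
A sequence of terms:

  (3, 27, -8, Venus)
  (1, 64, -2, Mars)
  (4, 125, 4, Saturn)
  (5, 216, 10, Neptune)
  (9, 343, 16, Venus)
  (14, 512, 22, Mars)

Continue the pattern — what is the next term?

First value: each term is the sum of the two before it, so 3, 1, 4, 5, 9, 14 → 23.
Second value: perfect cubes: 3³, 4³, 5³, …; 27, 64, 125, 216, 343, 512 → 729.
Third value goes -8, -2, 4, 10, 16, 22 → 28 (+6 each step).
Planet — repeats Venus → Mars → Saturn → Neptune: Venus, Mars, Saturn, Neptune, Venus, Mars → Saturn.
Combining the parts gives (23, 729, 28, Saturn).

(23, 729, 28, Saturn)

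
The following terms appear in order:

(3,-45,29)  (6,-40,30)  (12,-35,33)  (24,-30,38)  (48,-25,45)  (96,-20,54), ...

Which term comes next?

(192,-15,65)

First value — ×2 each step: 3, 6, 12, 24, 48, 96 → 192.
Second value: -45, -40, -35, -30, -25, -20 → -15 (+5 each step).
Third value — differences are 1, 3, 5, … (increasing by 2 each time): 29, 30, 33, 38, 45, 54 → 65.
So the next term is (192,-15,65).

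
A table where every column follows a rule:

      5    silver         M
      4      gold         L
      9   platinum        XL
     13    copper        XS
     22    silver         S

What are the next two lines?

35  gold  M; 57  platinum  L

First component: each term is the sum of the two before it, so 5, 4, 9, 13, 22 → 35 → 57.
Metal: repeats silver → gold → platinum → copper; silver, gold, platinum, copper, silver → gold → platinum.
Size: runs through clothing sizes XS→XL, so M, L, XL, XS, S → M → L.
Putting the parts together: 35  gold  M and then 57  platinum  L.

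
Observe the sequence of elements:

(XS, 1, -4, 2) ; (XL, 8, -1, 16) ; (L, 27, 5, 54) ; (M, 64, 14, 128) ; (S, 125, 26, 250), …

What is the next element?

Size: runs backward through clothing sizes XS→XL, so XS, XL, L, M, S → XS.
Second value: perfect cubes: 1³, 2³, 3³, …, so 1, 8, 27, 64, 125 → 216.
Third value: -4, -1, 5, 14, 26 → 41 (differences are 3, 6, 9, … (increasing by 3 each time)).
Fourth value: 2, 16, 54, 128, 250 → 432 (always 2 × the second value).
Putting it together: (XS, 216, 41, 432).

(XS, 216, 41, 432)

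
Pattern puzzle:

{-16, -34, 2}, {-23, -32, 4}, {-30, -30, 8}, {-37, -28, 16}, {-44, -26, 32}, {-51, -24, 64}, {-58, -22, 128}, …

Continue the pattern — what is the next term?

{-65, -20, 256}

First part — −7 each step: -16, -23, -30, -37, -44, -51, -58 → -65.
For the second part, +2 each step: -34, -32, -30, -28, -26, -24, -22 → -20.
Third part goes 2, 4, 8, 16, 32, 64, 128 → 256 (×2 each step).
So the next term is {-65, -20, 256}.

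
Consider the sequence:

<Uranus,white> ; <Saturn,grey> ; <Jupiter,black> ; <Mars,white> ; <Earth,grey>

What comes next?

For the planet, runs backward through the planets Mercury→Neptune: Uranus, Saturn, Jupiter, Mars, Earth → Venus.
Shade goes white, grey, black, white, grey → black (repeats white → grey → black).
Combining the parts gives <Venus,black>.

<Venus,black>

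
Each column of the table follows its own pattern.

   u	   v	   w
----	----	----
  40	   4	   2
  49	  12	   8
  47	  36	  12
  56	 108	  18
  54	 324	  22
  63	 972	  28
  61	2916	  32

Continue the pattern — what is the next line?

70  8748  38

Column u: alternating steps +9, −2, +9, −2, …, so 40, 49, 47, 56, 54, 63, 61 → 70.
Column v: ×3 each step; 4, 12, 36, 108, 324, 972, 2916 → 8748.
Column w: 2, 8, 12, 18, 22, 28, 32 → 38 (alternating steps +6, +4, +6, +4, …).
Putting it together: 70  8748  38.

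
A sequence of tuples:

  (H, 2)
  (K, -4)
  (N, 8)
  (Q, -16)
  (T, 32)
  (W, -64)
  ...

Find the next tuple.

For the letter, letters move forward 3 places in the alphabet: H, K, N, Q, T, W → Z.
For the second value, ×(-2) each step: 2, -4, 8, -16, 32, -64 → 128.
Putting it together: (Z, 128).

(Z, 128)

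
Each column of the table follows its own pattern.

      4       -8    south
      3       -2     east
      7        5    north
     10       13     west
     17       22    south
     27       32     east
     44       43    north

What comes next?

First component: each term is the sum of the two before it, so 4, 3, 7, 10, 17, 27, 44 → 71.
Second component: -8, -2, 5, 13, 22, 32, 43 → 55 (differences are 6, 7, 8, … (increasing by 1 each time)).
Direction: repeats south → east → north → west; south, east, north, west, south, east, north → west.
So the next row is 71  55  west.

71  55  west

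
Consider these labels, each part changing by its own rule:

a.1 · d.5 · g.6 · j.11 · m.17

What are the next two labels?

p.28 then s.45

For the letter, letters move forward 3 places in the alphabet: a, d, g, j, m → p → s.
Second component — each term is the sum of the two before it: 1, 5, 6, 11, 17 → 28 → 45.
So the next two labels are p.28 and s.45.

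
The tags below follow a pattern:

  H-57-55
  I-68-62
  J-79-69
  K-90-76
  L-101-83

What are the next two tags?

M-112-90, N-123-97

Letter — letters move forward 1 place in the alphabet: H, I, J, K, L → M → N.
Second component goes 57, 68, 79, 90, 101 → 112 → 123 (+11 each step).
Third component: +7 each step, so 55, 62, 69, 76, 83 → 90 → 97.
So the next two tags are M-112-90 and N-123-97.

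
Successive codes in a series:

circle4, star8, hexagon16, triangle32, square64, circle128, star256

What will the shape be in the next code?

hexagon

Shape goes circle, star, hexagon, triangle, square, circle, star → hexagon (repeats circle → star → hexagon → triangle → square).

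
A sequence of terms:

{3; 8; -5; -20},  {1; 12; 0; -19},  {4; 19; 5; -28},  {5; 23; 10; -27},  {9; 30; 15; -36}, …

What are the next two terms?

For the first coordinate, each term is the sum of the two before it: 3, 1, 4, 5, 9 → 14 → 23.
For the second coordinate, alternating steps +4, +7, +4, +7, …: 8, 12, 19, 23, 30 → 34 → 41.
Third coordinate: -5, 0, 5, 10, 15 → 20 → 25 (+5 each step).
Fourth coordinate: alternating steps +1, −9, +1, −9, …; -20, -19, -28, -27, -36 → -35 → -44.
So the next two terms are {14; 34; 20; -35} and {23; 41; 25; -44}.

{14; 34; 20; -35}, {23; 41; 25; -44}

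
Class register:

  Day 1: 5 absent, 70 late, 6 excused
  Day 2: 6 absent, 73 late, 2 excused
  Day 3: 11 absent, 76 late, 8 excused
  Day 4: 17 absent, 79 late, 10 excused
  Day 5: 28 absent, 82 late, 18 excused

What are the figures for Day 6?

45 absent, 85 late, 28 excused

Absent — each term is the sum of the two before it: 5, 6, 11, 17, 28 → 45.
For the late, +3 each step: 70, 73, 76, 79, 82 → 85.
Excused: each term is the sum of the two before it, so 6, 2, 8, 10, 18 → 28.
Combining the parts gives 45 absent, 85 late, 28 excused.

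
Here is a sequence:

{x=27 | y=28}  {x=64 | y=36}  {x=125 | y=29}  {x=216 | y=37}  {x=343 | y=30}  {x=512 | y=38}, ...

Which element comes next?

{x=729 | y=31}

X: perfect cubes: 3³, 4³, 5³, …; 27, 64, 125, 216, 343, 512 → 729.
Y: alternating steps +8, −7, +8, −7, …, so 28, 36, 29, 37, 30, 38 → 31.
Putting it together: {x=729 | y=31}.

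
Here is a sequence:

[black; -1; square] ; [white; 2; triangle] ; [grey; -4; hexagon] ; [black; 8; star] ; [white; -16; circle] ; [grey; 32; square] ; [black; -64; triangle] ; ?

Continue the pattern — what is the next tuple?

[white; 128; hexagon]

Shade: repeats black → white → grey, so black, white, grey, black, white, grey, black → white.
Second value goes -1, 2, -4, 8, -16, 32, -64 → 128 (×(-2) each step).
Shape: square, triangle, hexagon, star, circle, square, triangle → hexagon (repeats square → triangle → hexagon → star → circle).
So the next tuple is [white; 128; hexagon].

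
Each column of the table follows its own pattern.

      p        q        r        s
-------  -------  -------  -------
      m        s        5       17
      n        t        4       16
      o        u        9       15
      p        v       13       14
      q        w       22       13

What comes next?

Column p: m, n, o, p, q → r (letters move forward 1 place in the alphabet).
Column q: s, t, u, v, w → x (letters move forward 1 place in the alphabet).
Column r goes 5, 4, 9, 13, 22 → 35 (each term is the sum of the two before it).
For the column s, −1 each step: 17, 16, 15, 14, 13 → 12.
So the next line is r  x  35  12.

r  x  35  12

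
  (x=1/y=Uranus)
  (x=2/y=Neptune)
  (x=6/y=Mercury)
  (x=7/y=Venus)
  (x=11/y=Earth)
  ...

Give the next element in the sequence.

(x=12/y=Mars)

X: 1, 2, 6, 7, 11 → 12 (alternating steps +1, +4, +1, +4, …).
Y goes Uranus, Neptune, Mercury, Venus, Earth → Mars (runs through the planets Mercury→Neptune).
Combining the parts gives (x=12/y=Mars).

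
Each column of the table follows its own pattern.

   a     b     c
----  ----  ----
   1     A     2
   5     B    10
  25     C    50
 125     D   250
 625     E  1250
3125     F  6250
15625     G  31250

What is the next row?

For the column a, ×5 each step: 1, 5, 25, 125, 625, 3125, 15625 → 78125.
Column b: letters move forward 1 place in the alphabet, so A, B, C, D, E, F, G → H.
Column c: always 2 × the column a, so 2, 10, 50, 250, 1250, 6250, 31250 → 156250.
Combining the parts gives 78125  H  156250.

78125  H  156250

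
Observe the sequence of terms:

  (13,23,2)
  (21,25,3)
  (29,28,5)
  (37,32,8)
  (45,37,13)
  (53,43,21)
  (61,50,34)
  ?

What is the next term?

(69,58,55)

First slot — +8 each step: 13, 21, 29, 37, 45, 53, 61 → 69.
For the second slot, differences are 2, 3, 4, … (increasing by 1 each time): 23, 25, 28, 32, 37, 43, 50 → 58.
For the third slot, each term is the sum of the two before it: 2, 3, 5, 8, 13, 21, 34 → 55.
Putting it together: (69,58,55).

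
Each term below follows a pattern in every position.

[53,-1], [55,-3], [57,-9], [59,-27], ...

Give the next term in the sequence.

First coordinate: 53, 55, 57, 59 → 61 (+2 each step).
Second coordinate: -1, -3, -9, -27 → -81 (×3 each step).
Combining the parts gives [61,-81].

[61,-81]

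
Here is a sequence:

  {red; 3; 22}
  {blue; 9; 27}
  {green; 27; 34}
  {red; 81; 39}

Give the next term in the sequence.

Colour: repeats red → blue → green, so red, blue, green, red → blue.
Second part goes 3, 9, 27, 81 → 243 (×3 each step).
Third part: 22, 27, 34, 39 → 46 (alternating steps +5, +7, +5, +7, …).
So the next term is {blue; 243; 46}.

{blue; 243; 46}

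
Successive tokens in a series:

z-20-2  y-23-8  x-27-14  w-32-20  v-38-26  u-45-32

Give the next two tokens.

t-53-38 then s-62-44

Letter — letters move back 1 place in the alphabet: z, y, x, w, v, u → t → s.
Second component: differences are 3, 4, 5, … (increasing by 1 each time), so 20, 23, 27, 32, 38, 45 → 53 → 62.
Third component — +6 each step: 2, 8, 14, 20, 26, 32 → 38 → 44.
So the next two tokens are t-53-38 and s-62-44.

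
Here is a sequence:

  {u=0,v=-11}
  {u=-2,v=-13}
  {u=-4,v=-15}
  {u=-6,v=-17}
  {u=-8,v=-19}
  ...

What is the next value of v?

-21

U — −2 each step: 0, -2, -4, -6, -8 → -10.
V: always 11 less than the u; -11, -13, -15, -17, -19 → -21.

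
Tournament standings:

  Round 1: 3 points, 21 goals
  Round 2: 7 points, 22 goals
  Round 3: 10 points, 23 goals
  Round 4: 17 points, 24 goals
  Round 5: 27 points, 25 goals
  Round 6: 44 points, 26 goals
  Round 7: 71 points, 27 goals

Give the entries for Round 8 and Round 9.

For the points, each term is the sum of the two before it: 3, 7, 10, 17, 27, 44, 71 → 115 → 186.
Goals: +1 each step, so 21, 22, 23, 24, 25, 26, 27 → 28 → 29.
Putting the parts together: 115 points, 28 goals and then 186 points, 29 goals.

115 points, 28 goals; 186 points, 29 goals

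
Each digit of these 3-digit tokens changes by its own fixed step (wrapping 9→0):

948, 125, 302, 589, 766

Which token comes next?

943

First digit: +2 each step, mod 10, so 9, 1, 3, 5, 7 → 9.
Second digit: −2 each step, mod 10, so 4, 2, 0, 8, 6 → 4.
Third digit goes 8, 5, 2, 9, 6 → 3 (−3 each step, mod 10).
Combining the parts gives 943.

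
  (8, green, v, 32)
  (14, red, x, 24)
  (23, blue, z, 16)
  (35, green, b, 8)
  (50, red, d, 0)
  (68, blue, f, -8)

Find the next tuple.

First part: differences are 6, 9, 12, … (increasing by 3 each time), so 8, 14, 23, 35, 50, 68 → 89.
Colour: repeats green → red → blue, so green, red, blue, green, red, blue → green.
For the letter, letters move forward 2 places in the alphabet, wrapping Z→A: v, x, z, b, d, f → h.
Fourth part: −8 each step, so 32, 24, 16, 8, 0, -8 → -16.
So the next tuple is (89, green, h, -16).

(89, green, h, -16)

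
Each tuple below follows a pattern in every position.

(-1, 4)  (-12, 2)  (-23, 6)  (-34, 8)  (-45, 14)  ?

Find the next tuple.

(-56, 22)

First slot: −11 each step, so -1, -12, -23, -34, -45 → -56.
Second slot: each term is the sum of the two before it; 4, 2, 6, 8, 14 → 22.
Combining the parts gives (-56, 22).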